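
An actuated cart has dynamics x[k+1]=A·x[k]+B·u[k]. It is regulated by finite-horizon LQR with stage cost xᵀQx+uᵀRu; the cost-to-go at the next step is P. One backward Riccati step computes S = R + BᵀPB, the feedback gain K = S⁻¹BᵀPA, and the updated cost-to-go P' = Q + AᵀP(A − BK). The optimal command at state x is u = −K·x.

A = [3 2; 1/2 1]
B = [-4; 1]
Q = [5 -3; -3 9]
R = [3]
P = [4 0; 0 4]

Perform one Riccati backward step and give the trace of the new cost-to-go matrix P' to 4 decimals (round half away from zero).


30.1549

BᵀP = [-16.0000 4.0000]
S = R + BᵀPB = [3] + [68.0000] = [71.0000]
BᵀPA = [-46.0000 -28.0000]
K = S⁻¹·BᵀPA = [-0.6479 -0.3944]
A−BK = [0.4085 0.4225; 1.1479 1.3944]
AᵀP(A−BK) = [7.1972 7.8592; 7.8592 8.9577]
P' = Q + AᵀP(A−BK) = [12.1972 4.8592; 4.8592 17.9577]
tr(P') = 30.1549


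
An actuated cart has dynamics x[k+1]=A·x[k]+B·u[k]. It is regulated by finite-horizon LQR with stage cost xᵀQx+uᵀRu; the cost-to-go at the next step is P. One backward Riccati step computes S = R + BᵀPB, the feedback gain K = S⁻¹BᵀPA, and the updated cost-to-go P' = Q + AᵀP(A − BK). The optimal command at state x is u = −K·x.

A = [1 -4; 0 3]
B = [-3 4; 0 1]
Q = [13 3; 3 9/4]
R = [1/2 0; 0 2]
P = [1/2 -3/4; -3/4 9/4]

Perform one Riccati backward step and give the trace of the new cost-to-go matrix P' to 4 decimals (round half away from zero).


BᵀP = [-1.5000 2.2500; 1.2500 -0.7500]
S = R + BᵀPB = [1/2 0; 0 2] + [4.5000 -3.7500; -3.7500 4.2500] = [5.0000 -3.7500; -3.7500 6.2500]
BᵀPA = [-1.5000 12.7500; 1.2500 -7.2500]
K = S⁻¹·BᵀPA = [-0.2727 3.0545; 0.0364 0.6727]
A−BK = [0.0364 2.4727; -0.0364 2.3273]
AᵀP(A−BK) = [0.0455 -0.5091; -0.5091 12.1818]
P' = Q + AᵀP(A−BK) = [13.0455 2.4909; 2.4909 14.4318]
tr(P') = 27.4773

27.4773


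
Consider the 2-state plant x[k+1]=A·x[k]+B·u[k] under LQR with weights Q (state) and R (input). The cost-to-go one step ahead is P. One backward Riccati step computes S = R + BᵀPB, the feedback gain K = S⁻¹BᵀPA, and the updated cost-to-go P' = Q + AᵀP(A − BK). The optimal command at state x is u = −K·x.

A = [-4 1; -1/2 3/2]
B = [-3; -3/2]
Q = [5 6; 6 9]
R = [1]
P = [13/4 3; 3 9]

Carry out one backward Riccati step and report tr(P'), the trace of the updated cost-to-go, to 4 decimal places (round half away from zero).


22.9169

BᵀP = [-14.2500 -22.5000]
S = R + BᵀPB = [1] + [76.5000] = [77.5000]
BᵀPA = [68.2500 -48.0000]
K = S⁻¹·BᵀPA = [0.8806 -0.6194]
A−BK = [-1.3581 -0.8581; 0.8210 0.5710]
AᵀP(A−BK) = [6.1460 3.0210; 3.0210 2.7710]
P' = Q + AᵀP(A−BK) = [11.1460 9.0210; 9.0210 11.7710]
tr(P') = 22.9169


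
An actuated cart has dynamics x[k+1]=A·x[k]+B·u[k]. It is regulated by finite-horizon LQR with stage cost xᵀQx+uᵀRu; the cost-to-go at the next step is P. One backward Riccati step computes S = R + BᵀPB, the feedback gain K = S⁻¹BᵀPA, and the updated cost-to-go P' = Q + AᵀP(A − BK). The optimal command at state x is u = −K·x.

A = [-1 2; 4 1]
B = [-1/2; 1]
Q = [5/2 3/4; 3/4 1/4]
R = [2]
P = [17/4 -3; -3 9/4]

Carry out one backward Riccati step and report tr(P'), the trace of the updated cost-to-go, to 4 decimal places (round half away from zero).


20.4436

BᵀP = [-5.1250 3.7500]
S = R + BᵀPB = [2] + [6.3125] = [8.3125]
BᵀPA = [20.1250 -6.5000]
K = S⁻¹·BᵀPA = [2.4211 -0.7820]
A−BK = [0.2105 1.6090; 1.5789 1.7820]
AᵀP(A−BK) = [15.5263 -4.7632; -4.7632 2.1673]
P' = Q + AᵀP(A−BK) = [18.0263 -4.0132; -4.0132 2.4173]
tr(P') = 20.4436


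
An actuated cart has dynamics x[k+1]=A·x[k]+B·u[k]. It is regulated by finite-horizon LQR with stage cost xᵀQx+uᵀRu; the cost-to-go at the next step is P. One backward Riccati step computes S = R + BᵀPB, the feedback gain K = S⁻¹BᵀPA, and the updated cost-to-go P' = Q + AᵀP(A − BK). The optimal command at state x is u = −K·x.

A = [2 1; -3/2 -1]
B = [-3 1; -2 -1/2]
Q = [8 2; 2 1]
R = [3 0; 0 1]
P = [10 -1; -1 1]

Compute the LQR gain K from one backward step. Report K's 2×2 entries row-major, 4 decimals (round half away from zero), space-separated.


-0.1823 -0.0579 1.4738 0.8450

BᵀP = [-28.0000 1.0000; 10.5000 -1.5000]
S = R + BᵀPB = [3 0; 0 1] + [82.0000 -28.5000; -28.5000 11.2500] = [85.0000 -28.5000; -28.5000 12.2500]
BᵀPA = [-57.5000 -29.0000; 23.2500 12.0000]
K = S⁻¹·BᵀPA = [-0.1823 -0.0579; 1.4738 0.8450]
A−BK = [-0.0207 -0.0186; -1.1277 -0.6932]
AᵀP(A−BK) = [3.5011 2.0273; 2.0273 1.1823]
P' = Q + AᵀP(A−BK) = [11.5011 4.0273; 4.0273 2.1823]
tr(P') = 13.6834


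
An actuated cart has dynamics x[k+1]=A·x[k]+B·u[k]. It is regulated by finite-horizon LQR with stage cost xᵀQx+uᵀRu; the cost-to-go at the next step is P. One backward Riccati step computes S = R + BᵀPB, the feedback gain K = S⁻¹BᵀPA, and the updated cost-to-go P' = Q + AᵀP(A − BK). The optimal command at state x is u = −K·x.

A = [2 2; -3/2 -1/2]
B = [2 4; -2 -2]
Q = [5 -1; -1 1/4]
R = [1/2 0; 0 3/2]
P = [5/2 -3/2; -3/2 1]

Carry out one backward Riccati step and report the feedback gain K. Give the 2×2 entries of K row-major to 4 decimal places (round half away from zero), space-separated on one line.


BᵀP = [8.0000 -5.0000; 13.0000 -8.0000]
S = R + BᵀPB = [1/2 0; 0 3/2] + [26.0000 42.0000; 42.0000 68.0000] = [26.5000 42.0000; 42.0000 69.5000]
BᵀPA = [23.5000 18.5000; 38.0000 30.0000]
K = S⁻¹·BᵀPA = [0.4791 0.3312; 0.2572 0.2315]
A−BK = [0.0129 0.4116; -0.0273 0.6254]
AᵀP(A−BK) = [0.2162 0.1696; 0.1696 0.1777]
P' = Q + AᵀP(A−BK) = [5.2162 -0.8304; -0.8304 0.4277]
tr(P') = 5.6439

0.4791 0.3312 0.2572 0.2315


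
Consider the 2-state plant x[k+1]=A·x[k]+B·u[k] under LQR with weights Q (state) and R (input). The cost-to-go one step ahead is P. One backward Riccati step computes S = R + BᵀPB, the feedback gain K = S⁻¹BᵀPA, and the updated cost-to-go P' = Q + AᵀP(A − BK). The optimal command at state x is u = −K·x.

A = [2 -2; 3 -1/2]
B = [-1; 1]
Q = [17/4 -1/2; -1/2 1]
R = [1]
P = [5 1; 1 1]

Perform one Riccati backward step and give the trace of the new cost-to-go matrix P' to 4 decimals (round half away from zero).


BᵀP = [-4.0000 0.0000]
S = R + BᵀPB = [1] + [4.0000] = [5.0000]
BᵀPA = [-8.0000 8.0000]
K = S⁻¹·BᵀPA = [-1.6000 1.6000]
A−BK = [0.4000 -0.4000; 4.6000 -2.1000]
AᵀP(A−BK) = [28.2000 -15.7000; -15.7000 9.4500]
P' = Q + AᵀP(A−BK) = [32.4500 -16.2000; -16.2000 10.4500]
tr(P') = 42.9000

42.9000


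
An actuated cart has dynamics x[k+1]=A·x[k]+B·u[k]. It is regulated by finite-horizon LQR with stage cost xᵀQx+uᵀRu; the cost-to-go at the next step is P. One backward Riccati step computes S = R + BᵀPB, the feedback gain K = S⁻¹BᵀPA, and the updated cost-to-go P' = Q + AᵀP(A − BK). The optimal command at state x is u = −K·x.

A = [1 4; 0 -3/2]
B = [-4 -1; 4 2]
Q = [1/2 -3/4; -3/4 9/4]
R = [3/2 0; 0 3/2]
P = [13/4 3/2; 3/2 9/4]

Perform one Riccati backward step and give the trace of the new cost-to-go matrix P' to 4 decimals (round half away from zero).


BᵀP = [-7.0000 3.0000; -0.2500 3.0000]
S = R + BᵀPB = [3/2 0; 0 3/2] + [40.0000 13.0000; 13.0000 6.2500] = [41.5000 13.0000; 13.0000 7.7500]
BᵀPA = [-7.0000 -32.5000; -0.2500 -5.5000]
K = S⁻¹·BᵀPA = [-0.3342 -1.1818; 0.5283 1.2727]
A−BK = [0.1916 0.5455; 0.2801 0.6818]
AᵀP(A−BK) = [1.0430 2.7955; 2.7955 7.6534]
P' = Q + AᵀP(A−BK) = [1.5430 2.0455; 2.0455 9.9034]
tr(P') = 11.4464

11.4464


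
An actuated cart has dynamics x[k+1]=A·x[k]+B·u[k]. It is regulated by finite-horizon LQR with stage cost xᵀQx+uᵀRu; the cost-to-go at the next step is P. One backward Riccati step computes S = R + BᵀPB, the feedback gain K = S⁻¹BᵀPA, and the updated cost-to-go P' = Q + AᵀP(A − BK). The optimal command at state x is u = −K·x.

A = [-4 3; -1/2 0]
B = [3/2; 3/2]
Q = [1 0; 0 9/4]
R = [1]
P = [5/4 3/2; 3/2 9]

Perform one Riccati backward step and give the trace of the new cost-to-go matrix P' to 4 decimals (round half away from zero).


BᵀP = [4.1250 15.7500]
S = R + BᵀPB = [1] + [29.8125] = [30.8125]
BᵀPA = [-24.3750 12.3750]
K = S⁻¹·BᵀPA = [-0.7911 0.4016]
A−BK = [-2.8134 2.3976; 0.6866 -0.6024]
AᵀP(A−BK) = [8.9675 -7.4604; -7.4604 6.2799]
P' = Q + AᵀP(A−BK) = [9.9675 -7.4604; -7.4604 8.5299]
tr(P') = 18.4975

18.4975


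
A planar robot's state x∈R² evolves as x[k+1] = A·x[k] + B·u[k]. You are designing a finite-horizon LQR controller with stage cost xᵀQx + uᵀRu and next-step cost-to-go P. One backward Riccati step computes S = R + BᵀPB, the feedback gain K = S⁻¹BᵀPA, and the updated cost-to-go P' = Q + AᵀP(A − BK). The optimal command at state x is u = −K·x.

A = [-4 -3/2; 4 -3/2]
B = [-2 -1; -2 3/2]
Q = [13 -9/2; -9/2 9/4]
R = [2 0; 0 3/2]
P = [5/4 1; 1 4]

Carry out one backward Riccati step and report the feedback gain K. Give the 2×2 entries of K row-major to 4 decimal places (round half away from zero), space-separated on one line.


0.0435 0.6685 2.2236 -0.0978

BᵀP = [-4.5000 -10.0000; 0.2500 5.0000]
S = R + BᵀPB = [2 0; 0 3/2] + [29.0000 -10.5000; -10.5000 7.2500] = [31.0000 -10.5000; -10.5000 8.7500]
BᵀPA = [-22.0000 21.7500; 19.0000 -7.8750]
K = S⁻¹·BᵀPA = [0.0435 0.6685; 2.2236 -0.0978]
A−BK = [-1.6894 -0.2609; 0.7516 -0.0163]
AᵀP(A−BK) = [10.7081 0.0652; 0.0652 1.0027]
P' = Q + AᵀP(A−BK) = [23.7081 -4.4348; -4.4348 3.2527]
tr(P') = 26.9608


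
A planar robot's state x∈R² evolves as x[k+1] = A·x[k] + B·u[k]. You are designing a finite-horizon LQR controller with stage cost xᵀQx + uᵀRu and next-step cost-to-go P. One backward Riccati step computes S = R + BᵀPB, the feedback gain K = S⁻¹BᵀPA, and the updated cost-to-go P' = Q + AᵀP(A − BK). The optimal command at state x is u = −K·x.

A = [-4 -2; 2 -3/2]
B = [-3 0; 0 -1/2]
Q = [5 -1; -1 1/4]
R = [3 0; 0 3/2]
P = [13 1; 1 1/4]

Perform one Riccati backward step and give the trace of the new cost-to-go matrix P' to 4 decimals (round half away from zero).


12.5678

BᵀP = [-39.0000 -3.0000; -0.5000 -0.1250]
S = R + BᵀPB = [3 0; 0 3/2] + [117.0000 1.5000; 1.5000 0.0625] = [120.0000 1.5000; 1.5000 1.5625]
BᵀPA = [150.0000 82.5000; 1.7500 1.1875]
K = S⁻¹·BᵀPA = [1.2510 0.6862; -0.0810 0.1012]
A−BK = [-0.2470 0.0587; 1.9595 -1.4494]
AᵀP(A−BK) = [5.4899 2.1377; 2.1377 1.8279]
P' = Q + AᵀP(A−BK) = [10.4899 1.1377; 1.1377 2.0779]
tr(P') = 12.5678


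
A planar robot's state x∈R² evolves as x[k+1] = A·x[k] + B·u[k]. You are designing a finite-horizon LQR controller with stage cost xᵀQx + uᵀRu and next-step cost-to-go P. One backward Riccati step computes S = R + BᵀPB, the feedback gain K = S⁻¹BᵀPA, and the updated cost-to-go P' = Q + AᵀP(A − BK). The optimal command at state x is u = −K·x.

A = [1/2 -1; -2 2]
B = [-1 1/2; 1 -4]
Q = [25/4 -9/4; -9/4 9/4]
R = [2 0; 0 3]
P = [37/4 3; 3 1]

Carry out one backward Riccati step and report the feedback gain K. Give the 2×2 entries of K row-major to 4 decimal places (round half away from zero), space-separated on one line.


BᵀP = [-6.2500 -2.0000; -7.3750 -2.5000]
S = R + BᵀPB = [2 0; 0 3] + [4.2500 4.8750; 4.8750 6.3125] = [6.2500 4.8750; 4.8750 9.3125]
BᵀPA = [0.8750 2.2500; 1.3125 2.3750]
K = S⁻¹·BᵀPA = [0.0508 0.2722; 0.1143 0.1125]
A−BK = [0.4936 -0.7840; -1.5935 2.1779]
AᵀP(A−BK) = [0.1180 -0.0109; -0.0109 0.3702]
P' = Q + AᵀP(A−BK) = [6.3680 -2.2609; -2.2609 2.6202]
tr(P') = 8.9882

0.0508 0.2722 0.1143 0.1125


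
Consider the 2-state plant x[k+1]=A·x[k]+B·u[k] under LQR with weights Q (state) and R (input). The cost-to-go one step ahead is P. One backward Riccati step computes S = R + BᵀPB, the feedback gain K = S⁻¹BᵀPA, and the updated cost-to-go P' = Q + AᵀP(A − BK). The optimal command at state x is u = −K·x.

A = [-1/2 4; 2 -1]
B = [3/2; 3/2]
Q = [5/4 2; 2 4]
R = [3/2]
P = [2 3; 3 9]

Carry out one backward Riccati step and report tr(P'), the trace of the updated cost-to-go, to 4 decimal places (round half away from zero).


BᵀP = [7.5000 18.0000]
S = R + BᵀPB = [3/2] + [38.2500] = [39.7500]
BᵀPA = [32.2500 12.0000]
K = S⁻¹·BᵀPA = [0.8113 0.3019]
A−BK = [-1.7170 3.5472; 0.7830 -1.4528]
AᵀP(A−BK) = [4.3349 -6.2358; -6.2358 13.3774]
P' = Q + AᵀP(A−BK) = [5.5849 -4.2358; -4.2358 17.3774]
tr(P') = 22.9623

22.9623


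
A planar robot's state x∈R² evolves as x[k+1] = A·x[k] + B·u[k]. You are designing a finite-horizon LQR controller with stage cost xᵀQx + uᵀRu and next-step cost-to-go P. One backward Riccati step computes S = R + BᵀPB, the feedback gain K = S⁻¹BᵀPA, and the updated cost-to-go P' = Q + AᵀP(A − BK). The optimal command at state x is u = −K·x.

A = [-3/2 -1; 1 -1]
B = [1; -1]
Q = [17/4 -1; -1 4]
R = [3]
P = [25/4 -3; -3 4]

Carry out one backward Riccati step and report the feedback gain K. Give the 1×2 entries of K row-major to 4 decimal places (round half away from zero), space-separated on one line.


-1.0844 -0.1169

BᵀP = [9.2500 -7.0000]
S = R + BᵀPB = [3] + [16.2500] = [19.2500]
BᵀPA = [-20.8750 -2.2500]
K = S⁻¹·BᵀPA = [-1.0844 -0.1169]
A−BK = [-0.4156 -0.8831; -0.0844 -1.1169]
AᵀP(A−BK) = [4.4253 1.4351; 1.4351 3.9870]
P' = Q + AᵀP(A−BK) = [8.6753 0.4351; 0.4351 7.9870]
tr(P') = 16.6623


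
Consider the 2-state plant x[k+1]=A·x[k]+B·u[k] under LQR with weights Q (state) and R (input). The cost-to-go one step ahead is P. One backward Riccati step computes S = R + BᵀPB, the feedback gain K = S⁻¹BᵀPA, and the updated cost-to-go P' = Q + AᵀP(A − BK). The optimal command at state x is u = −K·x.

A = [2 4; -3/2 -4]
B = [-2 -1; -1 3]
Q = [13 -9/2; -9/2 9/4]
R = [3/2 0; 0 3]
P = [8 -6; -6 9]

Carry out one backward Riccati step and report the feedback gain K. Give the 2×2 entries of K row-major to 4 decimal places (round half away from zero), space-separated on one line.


BᵀP = [-10.0000 3.0000; -26.0000 33.0000]
S = R + BᵀPB = [3/2 0; 0 3] + [17.0000 19.0000; 19.0000 125.0000] = [18.5000 19.0000; 19.0000 128.0000]
BᵀPA = [-24.5000 -52.0000; -101.5000 -236.0000]
K = S⁻¹·BᵀPA = [-0.6016 -1.0822; -0.7037 -1.6831]
A−BK = [0.0930 0.1525; 0.0093 -0.0329]
AᵀP(A−BK) = [2.0880 4.6502; 4.6502 10.5112]
P' = Q + AᵀP(A−BK) = [15.0880 0.1502; 0.1502 12.7612]
tr(P') = 27.8492

-0.6016 -1.0822 -0.7037 -1.6831


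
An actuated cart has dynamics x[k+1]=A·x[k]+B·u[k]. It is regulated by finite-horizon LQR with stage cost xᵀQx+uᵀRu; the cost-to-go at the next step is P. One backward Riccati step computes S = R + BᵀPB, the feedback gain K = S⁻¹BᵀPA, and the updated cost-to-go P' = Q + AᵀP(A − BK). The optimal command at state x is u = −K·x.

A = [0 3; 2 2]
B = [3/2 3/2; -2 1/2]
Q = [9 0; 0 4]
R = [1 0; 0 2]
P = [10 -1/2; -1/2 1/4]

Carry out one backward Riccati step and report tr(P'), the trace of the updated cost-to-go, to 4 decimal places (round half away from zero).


BᵀP = [16.0000 -1.2500; 14.7500 -0.6250]
S = R + BᵀPB = [1 0; 0 2] + [26.5000 23.3750; 23.3750 21.8125] = [27.5000 23.3750; 23.3750 23.8125]
BᵀPA = [-2.5000 45.5000; -1.2500 43.0000]
K = S⁻¹·BᵀPA = [-0.2795 0.7224; 0.2219 1.0967]
A−BK = [0.0864 0.2714; 1.3301 2.8964]
AᵀP(A−BK) = [0.5786 1.1768; 1.1768 4.9751]
P' = Q + AᵀP(A−BK) = [9.5786 1.1768; 1.1768 8.9751]
tr(P') = 18.5537

18.5537


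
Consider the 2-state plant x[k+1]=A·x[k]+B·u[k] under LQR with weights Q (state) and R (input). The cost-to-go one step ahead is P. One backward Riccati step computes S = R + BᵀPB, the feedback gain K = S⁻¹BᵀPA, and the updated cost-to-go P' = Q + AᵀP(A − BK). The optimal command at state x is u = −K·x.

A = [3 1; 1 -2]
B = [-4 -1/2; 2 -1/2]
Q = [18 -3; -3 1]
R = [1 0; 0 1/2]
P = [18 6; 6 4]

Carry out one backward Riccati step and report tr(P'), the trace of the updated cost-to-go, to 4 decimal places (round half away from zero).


25.1121

BᵀP = [-60.0000 -16.0000; -12.0000 -5.0000]
S = R + BᵀPB = [1 0; 0 1/2] + [208.0000 38.0000; 38.0000 8.5000] = [209.0000 38.0000; 38.0000 9.0000]
BᵀPA = [-196.0000 -28.0000; -41.0000 -2.0000]
K = S⁻¹·BᵀPA = [-0.4714 -0.4027; -2.5652 1.4783]
A−BK = [-0.1682 0.1281; 0.6602 -0.4554]
AᵀP(A−BK) = [4.4325 -2.3295; -2.3295 1.6796]
P' = Q + AᵀP(A−BK) = [22.4325 -5.3295; -5.3295 2.6796]
tr(P') = 25.1121


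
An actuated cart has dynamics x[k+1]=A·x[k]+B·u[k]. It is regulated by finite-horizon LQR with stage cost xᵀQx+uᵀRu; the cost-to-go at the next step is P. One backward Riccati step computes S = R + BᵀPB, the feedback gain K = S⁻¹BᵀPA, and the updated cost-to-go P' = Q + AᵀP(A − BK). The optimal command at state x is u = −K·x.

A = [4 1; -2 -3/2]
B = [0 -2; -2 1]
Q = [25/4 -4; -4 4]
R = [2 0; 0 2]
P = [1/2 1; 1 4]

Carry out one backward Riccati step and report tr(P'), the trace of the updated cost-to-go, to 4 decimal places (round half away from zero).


BᵀP = [-2.0000 -8.0000; 0.0000 2.0000]
S = R + BᵀPB = [2 0; 0 2] + [16.0000 -4.0000; -4.0000 2.0000] = [18.0000 -4.0000; -4.0000 4.0000]
BᵀPA = [8.0000 10.0000; -4.0000 -3.0000]
K = S⁻¹·BᵀPA = [0.2857 0.5000; -0.7143 -0.2500]
A−BK = [2.5714 0.5000; -0.7143 -0.2500]
AᵀP(A−BK) = [2.8571 1.0000; 1.0000 0.7500]
P' = Q + AᵀP(A−BK) = [9.1071 -3.0000; -3.0000 4.7500]
tr(P') = 13.8571

13.8571


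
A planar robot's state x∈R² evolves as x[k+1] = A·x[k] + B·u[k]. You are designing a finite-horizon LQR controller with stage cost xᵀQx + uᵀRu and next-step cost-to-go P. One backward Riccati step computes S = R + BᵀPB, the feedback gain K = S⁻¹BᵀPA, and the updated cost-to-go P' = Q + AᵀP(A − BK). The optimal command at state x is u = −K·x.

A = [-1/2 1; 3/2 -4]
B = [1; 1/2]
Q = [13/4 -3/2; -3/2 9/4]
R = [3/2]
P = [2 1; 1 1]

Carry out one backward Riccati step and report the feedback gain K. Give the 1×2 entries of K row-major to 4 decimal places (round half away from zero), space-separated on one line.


0.2105 -0.7368

BᵀP = [2.5000 1.5000]
S = R + BᵀPB = [3/2] + [3.2500] = [4.7500]
BᵀPA = [1.0000 -3.5000]
K = S⁻¹·BᵀPA = [0.2105 -0.7368]
A−BK = [-0.7105 1.7368; 1.3947 -3.6316]
AᵀP(A−BK) = [1.0395 -2.7632; -2.7632 7.4211]
P' = Q + AᵀP(A−BK) = [4.2895 -4.2632; -4.2632 9.6711]
tr(P') = 13.9605


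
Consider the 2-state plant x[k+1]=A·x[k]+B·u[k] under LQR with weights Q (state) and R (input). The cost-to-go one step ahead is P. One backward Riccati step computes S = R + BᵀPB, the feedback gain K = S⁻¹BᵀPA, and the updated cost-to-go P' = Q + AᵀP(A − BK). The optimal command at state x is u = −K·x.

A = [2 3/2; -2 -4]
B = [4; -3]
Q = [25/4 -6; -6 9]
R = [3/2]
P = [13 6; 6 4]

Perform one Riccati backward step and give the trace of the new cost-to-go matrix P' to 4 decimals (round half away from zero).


BᵀP = [34.0000 12.0000]
S = R + BᵀPB = [3/2] + [100.0000] = [101.5000]
BᵀPA = [44.0000 3.0000]
K = S⁻¹·BᵀPA = [0.4335 0.0296]
A−BK = [0.2660 1.3818; -0.6995 -3.9113]
AᵀP(A−BK) = [0.9261 3.6995; 3.6995 21.1613]
P' = Q + AᵀP(A−BK) = [7.1761 -2.3005; -2.3005 30.1613]
tr(P') = 37.3374

37.3374


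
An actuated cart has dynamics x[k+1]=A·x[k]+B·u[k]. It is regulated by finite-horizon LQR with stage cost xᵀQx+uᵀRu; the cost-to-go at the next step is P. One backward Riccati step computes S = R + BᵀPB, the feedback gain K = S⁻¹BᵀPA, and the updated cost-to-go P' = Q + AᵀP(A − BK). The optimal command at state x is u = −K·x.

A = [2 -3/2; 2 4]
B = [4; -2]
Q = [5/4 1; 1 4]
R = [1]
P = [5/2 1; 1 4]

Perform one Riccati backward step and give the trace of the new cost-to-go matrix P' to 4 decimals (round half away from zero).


BᵀP = [8.0000 -4.0000]
S = R + BᵀPB = [1] + [40.0000] = [41.0000]
BᵀPA = [8.0000 -28.0000]
K = S⁻¹·BᵀPA = [0.1951 -0.6829]
A−BK = [1.2195 1.2317; 2.3902 2.6341]
AᵀP(A−BK) = [32.4390 34.9634; 34.9634 38.5030]
P' = Q + AᵀP(A−BK) = [33.6890 35.9634; 35.9634 42.5030]
tr(P') = 76.1921

76.1921


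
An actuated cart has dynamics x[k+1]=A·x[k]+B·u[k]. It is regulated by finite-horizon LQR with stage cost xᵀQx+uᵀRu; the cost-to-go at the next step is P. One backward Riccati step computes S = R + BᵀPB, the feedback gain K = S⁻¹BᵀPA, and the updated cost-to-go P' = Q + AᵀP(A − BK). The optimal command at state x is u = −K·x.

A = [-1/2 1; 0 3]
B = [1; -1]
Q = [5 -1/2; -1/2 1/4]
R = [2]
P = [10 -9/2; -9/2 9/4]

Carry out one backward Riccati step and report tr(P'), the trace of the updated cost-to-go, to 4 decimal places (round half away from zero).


BᵀP = [14.5000 -6.7500]
S = R + BᵀPB = [2] + [21.2500] = [23.2500]
BᵀPA = [-7.2500 -5.7500]
K = S⁻¹·BᵀPA = [-0.3118 -0.2473]
A−BK = [-0.1882 1.2473; -0.3118 2.7527]
AᵀP(A−BK) = [0.2392 -0.0430; -0.0430 1.8280]
P' = Q + AᵀP(A−BK) = [5.2392 -0.5430; -0.5430 2.0780]
tr(P') = 7.3172

7.3172


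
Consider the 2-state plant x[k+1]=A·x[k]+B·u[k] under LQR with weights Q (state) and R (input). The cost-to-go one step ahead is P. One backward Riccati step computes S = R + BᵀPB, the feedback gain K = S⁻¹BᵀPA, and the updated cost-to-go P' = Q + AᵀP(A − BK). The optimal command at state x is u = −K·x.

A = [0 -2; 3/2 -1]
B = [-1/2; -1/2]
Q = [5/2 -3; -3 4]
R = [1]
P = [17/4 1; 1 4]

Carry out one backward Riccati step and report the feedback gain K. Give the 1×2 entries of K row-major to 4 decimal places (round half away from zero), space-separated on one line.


BᵀP = [-2.6250 -2.5000]
S = R + BᵀPB = [1] + [2.5625] = [3.5625]
BᵀPA = [-3.7500 7.7500]
K = S⁻¹·BᵀPA = [-1.0526 2.1754]
A−BK = [-0.5263 -0.9123; 0.9737 0.0877]
AᵀP(A−BK) = [5.0526 -0.8421; -0.8421 8.1404]
P' = Q + AᵀP(A−BK) = [7.5526 -3.8421; -3.8421 12.1404]
tr(P') = 19.6930

-1.0526 2.1754


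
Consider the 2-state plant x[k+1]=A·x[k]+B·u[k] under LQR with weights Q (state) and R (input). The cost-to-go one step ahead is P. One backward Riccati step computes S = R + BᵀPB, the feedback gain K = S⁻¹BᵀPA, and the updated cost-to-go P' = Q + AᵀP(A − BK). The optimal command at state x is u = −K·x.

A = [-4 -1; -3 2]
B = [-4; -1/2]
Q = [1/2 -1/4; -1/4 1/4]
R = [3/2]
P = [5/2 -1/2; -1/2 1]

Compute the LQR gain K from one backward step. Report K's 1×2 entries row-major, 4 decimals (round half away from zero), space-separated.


BᵀP = [-9.7500 1.5000]
S = R + BᵀPB = [3/2] + [38.2500] = [39.7500]
BᵀPA = [34.5000 12.7500]
K = S⁻¹·BᵀPA = [0.8679 0.3208]
A−BK = [-0.5283 0.2830; -2.5660 2.1604]
AᵀP(A−BK) = [7.0566 -4.5660; -4.5660 4.4104]
P' = Q + AᵀP(A−BK) = [7.5566 -4.8160; -4.8160 4.6604]
tr(P') = 12.2170

0.8679 0.3208


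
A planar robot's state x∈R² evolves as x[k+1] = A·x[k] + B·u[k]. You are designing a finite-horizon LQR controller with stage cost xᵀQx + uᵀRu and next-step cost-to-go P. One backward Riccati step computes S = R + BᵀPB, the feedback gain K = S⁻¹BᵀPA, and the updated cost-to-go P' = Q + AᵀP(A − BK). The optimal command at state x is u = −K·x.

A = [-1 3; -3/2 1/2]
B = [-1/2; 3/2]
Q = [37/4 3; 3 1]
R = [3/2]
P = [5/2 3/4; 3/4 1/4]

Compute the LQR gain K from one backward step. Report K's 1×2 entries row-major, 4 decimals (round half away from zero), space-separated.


0.0800 -0.2400

BᵀP = [-0.1250 0.0000]
S = R + BᵀPB = [3/2] + [0.0625] = [1.5625]
BᵀPA = [0.1250 -0.3750]
K = S⁻¹·BᵀPA = [0.0800 -0.2400]
A−BK = [-0.9600 2.8800; -1.6200 0.8600]
AᵀP(A−BK) = [5.3025 -11.4075; -11.4075 24.7225]
P' = Q + AᵀP(A−BK) = [14.5525 -8.4075; -8.4075 25.7225]
tr(P') = 40.2750


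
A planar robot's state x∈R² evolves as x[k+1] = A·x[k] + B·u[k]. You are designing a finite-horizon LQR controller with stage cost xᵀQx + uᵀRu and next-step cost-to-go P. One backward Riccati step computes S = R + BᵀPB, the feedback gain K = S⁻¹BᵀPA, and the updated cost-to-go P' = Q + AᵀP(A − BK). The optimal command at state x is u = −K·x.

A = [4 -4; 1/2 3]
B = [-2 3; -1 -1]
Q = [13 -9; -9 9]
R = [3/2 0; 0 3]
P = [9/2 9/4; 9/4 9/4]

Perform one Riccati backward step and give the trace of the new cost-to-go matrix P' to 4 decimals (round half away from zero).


31.9516

BᵀP = [-11.2500 -6.7500; 11.2500 4.5000]
S = R + BᵀPB = [3/2 0; 0 3] + [29.2500 -27.0000; -27.0000 29.2500] = [30.7500 -27.0000; -27.0000 32.2500]
BᵀPA = [-48.3750 24.7500; 47.2500 -31.5000]
K = S⁻¹·BᵀPA = [-1.0824 -0.1991; 0.5589 -1.1435]
A−BK = [0.1585 -0.9679; -0.0236 1.6574]
AᵀP(A−BK) = [2.7920 -1.7297; -1.7297 7.1595]
P' = Q + AᵀP(A−BK) = [15.7920 -10.7297; -10.7297 16.1595]
tr(P') = 31.9516


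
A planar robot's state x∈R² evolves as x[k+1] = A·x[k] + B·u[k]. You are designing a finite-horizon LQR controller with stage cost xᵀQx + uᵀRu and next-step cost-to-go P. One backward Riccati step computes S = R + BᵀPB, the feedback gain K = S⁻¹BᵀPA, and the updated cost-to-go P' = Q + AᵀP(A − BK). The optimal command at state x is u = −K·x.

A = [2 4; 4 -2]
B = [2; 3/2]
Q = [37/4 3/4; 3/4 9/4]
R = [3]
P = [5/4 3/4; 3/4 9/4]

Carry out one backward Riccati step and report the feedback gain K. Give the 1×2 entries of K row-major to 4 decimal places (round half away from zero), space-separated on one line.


BᵀP = [3.6250 4.8750]
S = R + BᵀPB = [3] + [14.5625] = [17.5625]
BᵀPA = [26.7500 4.7500]
K = S⁻¹·BᵀPA = [1.5231 0.2705]
A−BK = [-1.0463 3.4591; 1.7153 -2.4057]
AᵀP(A−BK) = [12.2562 -6.2349; -6.2349 15.7153]
P' = Q + AᵀP(A−BK) = [21.5062 -5.4849; -5.4849 17.9653]
tr(P') = 39.4715

1.5231 0.2705


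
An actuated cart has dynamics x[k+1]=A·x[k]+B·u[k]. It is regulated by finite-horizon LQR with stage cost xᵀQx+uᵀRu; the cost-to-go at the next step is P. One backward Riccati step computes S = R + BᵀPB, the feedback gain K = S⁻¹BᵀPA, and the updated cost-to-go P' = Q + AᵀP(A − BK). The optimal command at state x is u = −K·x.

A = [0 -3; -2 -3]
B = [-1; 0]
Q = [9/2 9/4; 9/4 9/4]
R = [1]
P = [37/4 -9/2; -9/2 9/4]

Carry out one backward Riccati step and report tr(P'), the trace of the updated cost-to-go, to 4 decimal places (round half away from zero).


10.5366

BᵀP = [-9.2500 4.5000]
S = R + BᵀPB = [1] + [9.2500] = [10.2500]
BᵀPA = [-9.0000 14.2500]
K = S⁻¹·BᵀPA = [-0.8780 1.3902]
A−BK = [-0.8780 -1.6098; -2.0000 -3.0000]
AᵀP(A−BK) = [1.0976 -0.9878; -0.9878 2.6890]
P' = Q + AᵀP(A−BK) = [5.5976 1.2622; 1.2622 4.9390]
tr(P') = 10.5366


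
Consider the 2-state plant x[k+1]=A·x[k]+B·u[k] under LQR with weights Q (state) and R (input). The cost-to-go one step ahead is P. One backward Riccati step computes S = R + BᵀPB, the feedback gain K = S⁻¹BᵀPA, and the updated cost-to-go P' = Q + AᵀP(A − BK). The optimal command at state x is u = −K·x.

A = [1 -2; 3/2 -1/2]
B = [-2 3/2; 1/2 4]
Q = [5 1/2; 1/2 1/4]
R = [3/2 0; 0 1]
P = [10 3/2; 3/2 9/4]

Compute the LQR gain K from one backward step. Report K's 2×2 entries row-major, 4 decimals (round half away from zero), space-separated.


-0.1949 0.7769 0.3972 -0.2499

BᵀP = [-19.2500 -1.8750; 21.0000 11.2500]
S = R + BᵀPB = [3/2 0; 0 1] + [37.5625 -36.3750; -36.3750 76.5000] = [39.0625 -36.3750; -36.3750 77.5000]
BᵀPA = [-22.0625 39.4375; 37.8750 -47.6250]
K = S⁻¹·BᵀPA = [-0.1949 0.7769; 0.3972 -0.2499]
A−BK = [0.0144 -0.0713; 0.0085 0.1110]
AᵀP(A−BK) = [0.2174 -0.3330; -0.3330 1.0227]
P' = Q + AᵀP(A−BK) = [5.2174 0.1670; 0.1670 1.2727]
tr(P') = 6.4901


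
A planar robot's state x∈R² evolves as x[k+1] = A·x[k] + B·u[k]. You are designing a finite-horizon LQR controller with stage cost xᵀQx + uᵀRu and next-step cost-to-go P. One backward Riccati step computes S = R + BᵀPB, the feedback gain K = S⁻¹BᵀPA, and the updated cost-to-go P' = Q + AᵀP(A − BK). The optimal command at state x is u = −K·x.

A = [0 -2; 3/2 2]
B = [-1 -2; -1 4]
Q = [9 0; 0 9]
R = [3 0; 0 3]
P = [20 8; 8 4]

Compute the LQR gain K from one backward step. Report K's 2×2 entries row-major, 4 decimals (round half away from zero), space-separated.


-0.4542 0.6375 0.1912 0.5737

BᵀP = [-28.0000 -12.0000; -8.0000 0.0000]
S = R + BᵀPB = [3 0; 0 3] + [40.0000 8.0000; 8.0000 16.0000] = [43.0000 8.0000; 8.0000 19.0000]
BᵀPA = [-18.0000 32.0000; 0.0000 16.0000]
K = S⁻¹·BᵀPA = [-0.4542 0.6375; 0.1912 0.5737]
A−BK = [-0.0717 -0.2151; 0.2809 0.3426]
AᵀP(A−BK) = [0.8247 -0.5259; -0.5259 2.4223]
P' = Q + AᵀP(A−BK) = [9.8247 -0.5259; -0.5259 11.4223]
tr(P') = 21.2470


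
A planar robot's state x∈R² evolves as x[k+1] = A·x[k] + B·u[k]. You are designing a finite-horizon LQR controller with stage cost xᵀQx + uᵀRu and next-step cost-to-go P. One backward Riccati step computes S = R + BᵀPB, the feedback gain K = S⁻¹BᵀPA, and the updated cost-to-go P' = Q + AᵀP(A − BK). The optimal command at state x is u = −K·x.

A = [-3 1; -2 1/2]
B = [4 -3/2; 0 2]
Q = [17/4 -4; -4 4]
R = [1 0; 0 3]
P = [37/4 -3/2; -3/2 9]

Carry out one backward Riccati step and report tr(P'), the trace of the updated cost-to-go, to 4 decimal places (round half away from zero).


12.4684

BᵀP = [37.0000 -6.0000; -16.8750 20.2500]
S = R + BᵀPB = [1 0; 0 3] + [148.0000 -67.5000; -67.5000 65.8125] = [149.0000 -67.5000; -67.5000 68.8125]
BᵀPA = [-99.0000 34.0000; 10.1250 -6.7500]
K = S⁻¹·BᵀPA = [-1.0759 0.3307; -0.9082 0.2263]
A−BK = [-0.0588 0.0166; -0.1836 0.0474]
AᵀP(A−BK) = [3.9350 -1.0510; -1.0510 0.2834]
P' = Q + AᵀP(A−BK) = [8.1850 -5.0510; -5.0510 4.2834]
tr(P') = 12.4684


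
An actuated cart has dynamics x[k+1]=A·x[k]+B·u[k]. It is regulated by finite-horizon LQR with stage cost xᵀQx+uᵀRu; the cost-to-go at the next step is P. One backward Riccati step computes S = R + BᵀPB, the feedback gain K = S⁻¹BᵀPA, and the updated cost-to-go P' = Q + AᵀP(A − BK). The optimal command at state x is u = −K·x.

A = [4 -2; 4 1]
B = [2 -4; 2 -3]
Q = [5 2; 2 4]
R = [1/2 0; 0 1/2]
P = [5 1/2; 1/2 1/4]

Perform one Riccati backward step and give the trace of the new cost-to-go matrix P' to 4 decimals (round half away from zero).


10.6526

BᵀP = [11.0000 1.5000; -21.5000 -2.7500]
S = R + BᵀPB = [1/2 0; 0 1/2] + [25.0000 -48.5000; -48.5000 94.2500] = [25.5000 -48.5000; -48.5000 94.7500]
BᵀPA = [50.0000 -20.5000; -97.0000 40.2500]
K = S⁻¹·BᵀPA = [0.5166 0.1526; -0.7593 0.5029]
A−BK = [-0.0705 -0.2935; 0.6888 2.2035]
AᵀP(A−BK) = [0.5166 0.1526; 0.1526 1.1360]
P' = Q + AᵀP(A−BK) = [5.5166 2.1526; 2.1526 5.1360]
tr(P') = 10.6526


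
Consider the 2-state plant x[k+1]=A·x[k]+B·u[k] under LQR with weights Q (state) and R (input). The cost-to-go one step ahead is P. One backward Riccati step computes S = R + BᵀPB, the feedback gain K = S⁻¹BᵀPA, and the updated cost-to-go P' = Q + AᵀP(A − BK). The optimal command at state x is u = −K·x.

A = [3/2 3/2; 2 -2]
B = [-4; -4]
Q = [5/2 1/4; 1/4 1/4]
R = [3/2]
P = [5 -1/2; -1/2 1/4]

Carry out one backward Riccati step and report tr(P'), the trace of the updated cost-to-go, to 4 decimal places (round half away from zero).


BᵀP = [-18.0000 1.0000]
S = R + BᵀPB = [3/2] + [68.0000] = [69.5000]
BᵀPA = [-25.0000 -29.0000]
K = S⁻¹·BᵀPA = [-0.3597 -0.4173]
A−BK = [0.0612 -0.1691; 0.5612 -3.6691]
AᵀP(A−BK) = [0.2572 -0.1817; -0.1817 3.1493]
P' = Q + AᵀP(A−BK) = [2.7572 0.0683; 0.0683 3.3993]
tr(P') = 6.1565

6.1565


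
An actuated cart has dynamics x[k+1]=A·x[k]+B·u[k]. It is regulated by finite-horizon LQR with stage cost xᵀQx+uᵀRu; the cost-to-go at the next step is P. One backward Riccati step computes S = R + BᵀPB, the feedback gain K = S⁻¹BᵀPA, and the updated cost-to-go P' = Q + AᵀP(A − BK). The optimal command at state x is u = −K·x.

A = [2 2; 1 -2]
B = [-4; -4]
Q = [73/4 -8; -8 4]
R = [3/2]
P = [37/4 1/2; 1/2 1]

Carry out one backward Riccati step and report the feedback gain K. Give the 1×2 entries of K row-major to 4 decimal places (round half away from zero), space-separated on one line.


BᵀP = [-39.0000 -6.0000]
S = R + BᵀPB = [3/2] + [180.0000] = [181.5000]
BᵀPA = [-84.0000 -66.0000]
K = S⁻¹·BᵀPA = [-0.4628 -0.3636]
A−BK = [0.1488 0.5455; -0.8512 -3.4545]
AᵀP(A−BK) = [1.1240 3.4545; 3.4545 13.0000]
P' = Q + AᵀP(A−BK) = [19.3740 -4.5455; -4.5455 17.0000]
tr(P') = 36.3740

-0.4628 -0.3636


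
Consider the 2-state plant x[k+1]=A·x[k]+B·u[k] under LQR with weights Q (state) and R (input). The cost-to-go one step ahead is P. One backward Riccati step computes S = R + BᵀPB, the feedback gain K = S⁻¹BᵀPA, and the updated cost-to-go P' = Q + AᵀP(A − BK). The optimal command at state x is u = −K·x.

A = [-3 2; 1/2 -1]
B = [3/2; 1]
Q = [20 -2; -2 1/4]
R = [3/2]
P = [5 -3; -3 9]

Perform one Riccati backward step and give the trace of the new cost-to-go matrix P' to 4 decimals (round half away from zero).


BᵀP = [4.5000 4.5000]
S = R + BᵀPB = [3/2] + [11.2500] = [12.7500]
BᵀPA = [-11.2500 4.5000]
K = S⁻¹·BᵀPA = [-0.8824 0.3529]
A−BK = [-1.6765 1.4706; 1.3824 -1.3529]
AᵀP(A−BK) = [46.3235 -42.5294; -42.5294 39.4118]
P' = Q + AᵀP(A−BK) = [66.3235 -44.5294; -44.5294 39.6618]
tr(P') = 105.9853

105.9853


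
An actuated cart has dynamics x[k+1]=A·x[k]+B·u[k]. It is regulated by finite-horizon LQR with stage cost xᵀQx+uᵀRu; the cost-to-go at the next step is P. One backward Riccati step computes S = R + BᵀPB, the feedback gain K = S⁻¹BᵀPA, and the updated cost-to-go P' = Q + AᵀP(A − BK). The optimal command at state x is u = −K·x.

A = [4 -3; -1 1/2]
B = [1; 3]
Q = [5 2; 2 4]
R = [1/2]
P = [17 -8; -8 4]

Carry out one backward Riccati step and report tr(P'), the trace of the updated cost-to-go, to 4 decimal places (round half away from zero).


BᵀP = [-7.0000 4.0000]
S = R + BᵀPB = [1/2] + [5.0000] = [5.5000]
BᵀPA = [-32.0000 23.0000]
K = S⁻¹·BᵀPA = [-5.8182 4.1818]
A−BK = [9.8182 -7.1818; 16.4545 -12.0455]
AᵀP(A−BK) = [153.8182 -112.1818; -112.1818 81.8182]
P' = Q + AᵀP(A−BK) = [158.8182 -110.1818; -110.1818 85.8182]
tr(P') = 244.6364

244.6364


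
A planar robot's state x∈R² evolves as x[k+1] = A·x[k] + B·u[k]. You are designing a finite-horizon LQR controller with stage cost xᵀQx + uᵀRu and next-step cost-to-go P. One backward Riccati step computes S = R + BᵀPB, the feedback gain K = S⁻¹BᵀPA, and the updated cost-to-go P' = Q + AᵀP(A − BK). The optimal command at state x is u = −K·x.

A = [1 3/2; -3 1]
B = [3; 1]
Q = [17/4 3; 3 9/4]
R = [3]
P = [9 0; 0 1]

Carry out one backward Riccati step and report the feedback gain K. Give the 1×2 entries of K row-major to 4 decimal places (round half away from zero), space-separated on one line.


BᵀP = [27.0000 1.0000]
S = R + BᵀPB = [3] + [82.0000] = [85.0000]
BᵀPA = [24.0000 41.5000]
K = S⁻¹·BᵀPA = [0.2824 0.4882]
A−BK = [0.1529 0.0353; -3.2824 0.5118]
AᵀP(A−BK) = [11.2235 -1.2176; -1.2176 0.9882]
P' = Q + AᵀP(A−BK) = [15.4735 1.7824; 1.7824 3.2382]
tr(P') = 18.7118

0.2824 0.4882


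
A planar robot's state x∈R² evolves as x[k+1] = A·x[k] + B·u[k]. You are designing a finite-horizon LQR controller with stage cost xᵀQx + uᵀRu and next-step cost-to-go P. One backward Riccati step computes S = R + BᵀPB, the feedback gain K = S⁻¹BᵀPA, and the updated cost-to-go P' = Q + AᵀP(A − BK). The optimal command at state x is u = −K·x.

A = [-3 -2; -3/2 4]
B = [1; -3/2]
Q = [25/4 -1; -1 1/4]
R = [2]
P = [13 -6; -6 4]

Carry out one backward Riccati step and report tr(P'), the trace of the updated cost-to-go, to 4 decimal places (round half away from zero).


34.1190

BᵀP = [22.0000 -12.0000]
S = R + BᵀPB = [2] + [40.0000] = [42.0000]
BᵀPA = [-48.0000 -92.0000]
K = S⁻¹·BᵀPA = [-1.1429 -2.1905]
A−BK = [-1.8571 0.1905; -3.2143 0.7143]
AᵀP(A−BK) = [17.1429 2.8571; 2.8571 10.4762]
P' = Q + AᵀP(A−BK) = [23.3929 1.8571; 1.8571 10.7262]
tr(P') = 34.1190


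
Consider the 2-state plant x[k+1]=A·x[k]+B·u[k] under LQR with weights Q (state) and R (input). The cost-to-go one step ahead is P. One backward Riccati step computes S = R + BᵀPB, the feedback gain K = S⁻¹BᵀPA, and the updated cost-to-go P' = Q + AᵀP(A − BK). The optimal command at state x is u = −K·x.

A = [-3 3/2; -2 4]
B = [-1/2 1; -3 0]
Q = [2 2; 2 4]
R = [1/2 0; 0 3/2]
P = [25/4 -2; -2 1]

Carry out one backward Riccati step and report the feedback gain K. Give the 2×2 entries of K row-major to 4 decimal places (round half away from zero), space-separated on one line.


BᵀP = [2.8750 -2.0000; 6.2500 -2.0000]
S = R + BᵀPB = [1/2 0; 0 3/2] + [4.5625 2.8750; 2.8750 6.2500] = [5.0625 2.8750; 2.8750 7.7500]
BᵀPA = [-4.6250 -3.6875; -14.7500 1.3750]
K = S⁻¹·BᵀPA = [0.2119 -1.0505; -1.9818 0.5671]
A−BK = [-0.9122 0.4077; -1.3643 0.8486]
AᵀP(A−BK) = [7.9980 -2.6186; -2.6186 1.4092]
P' = Q + AᵀP(A−BK) = [9.9980 -0.6186; -0.6186 5.4092]
tr(P') = 15.4072

0.2119 -1.0505 -1.9818 0.5671


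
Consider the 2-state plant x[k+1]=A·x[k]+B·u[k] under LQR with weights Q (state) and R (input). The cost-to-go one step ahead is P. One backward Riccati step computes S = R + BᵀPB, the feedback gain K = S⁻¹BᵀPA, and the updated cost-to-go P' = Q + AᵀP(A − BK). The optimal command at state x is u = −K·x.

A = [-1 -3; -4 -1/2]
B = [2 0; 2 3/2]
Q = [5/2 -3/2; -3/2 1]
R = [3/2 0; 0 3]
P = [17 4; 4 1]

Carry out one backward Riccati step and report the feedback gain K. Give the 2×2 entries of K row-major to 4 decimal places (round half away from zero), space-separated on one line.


BᵀP = [42.0000 10.0000; 6.0000 1.5000]
S = R + BᵀPB = [3/2 0; 0 3] + [104.0000 15.0000; 15.0000 2.2500] = [105.5000 15.0000; 15.0000 5.2500]
BᵀPA = [-82.0000 -131.0000; -12.0000 -18.7500]
K = S⁻¹·BᵀPA = [-0.7617 -1.2360; -0.1095 -0.0399]
A−BK = [0.5234 -0.5279; -2.3124 2.0319]
AᵀP(A−BK) = [1.2281 1.1665; 1.1665 2.5815]
P' = Q + AᵀP(A−BK) = [3.7281 -0.3335; -0.3335 3.5815]
tr(P') = 7.3096

-0.7617 -1.2360 -0.1095 -0.0399


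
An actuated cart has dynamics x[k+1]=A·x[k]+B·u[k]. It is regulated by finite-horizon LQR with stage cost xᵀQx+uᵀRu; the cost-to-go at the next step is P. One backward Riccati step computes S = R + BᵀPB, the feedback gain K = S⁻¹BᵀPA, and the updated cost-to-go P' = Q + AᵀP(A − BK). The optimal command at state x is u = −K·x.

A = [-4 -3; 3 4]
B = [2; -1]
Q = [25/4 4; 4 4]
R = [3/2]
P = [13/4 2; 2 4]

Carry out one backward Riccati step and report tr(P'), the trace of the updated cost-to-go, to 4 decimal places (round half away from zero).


47.2857

BᵀP = [4.5000 0.0000]
S = R + BᵀPB = [3/2] + [9.0000] = [10.5000]
BᵀPA = [-18.0000 -13.5000]
K = S⁻¹·BᵀPA = [-1.7143 -1.2857]
A−BK = [-0.5714 -0.4286; 1.2857 2.7143]
AᵀP(A−BK) = [9.1429 13.8571; 13.8571 27.8929]
P' = Q + AᵀP(A−BK) = [15.3929 17.8571; 17.8571 31.8929]
tr(P') = 47.2857


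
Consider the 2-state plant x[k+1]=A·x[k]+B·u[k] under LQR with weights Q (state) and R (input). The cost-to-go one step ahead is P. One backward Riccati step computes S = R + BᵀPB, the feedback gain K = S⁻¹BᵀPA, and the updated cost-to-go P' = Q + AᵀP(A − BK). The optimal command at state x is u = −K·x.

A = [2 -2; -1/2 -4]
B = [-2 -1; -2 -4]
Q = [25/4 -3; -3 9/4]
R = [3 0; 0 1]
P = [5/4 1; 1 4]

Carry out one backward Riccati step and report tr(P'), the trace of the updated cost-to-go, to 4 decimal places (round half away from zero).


BᵀP = [-4.5000 -10.0000; -5.2500 -17.0000]
S = R + BᵀPB = [3 0; 0 1] + [29.0000 44.5000; 44.5000 73.2500] = [32.0000 44.5000; 44.5000 74.2500]
BᵀPA = [-4.0000 49.0000; -2.0000 78.5000]
K = S⁻¹·BᵀPA = [-0.5256 0.3664; 0.2881 0.8377]
A−BK = [1.2369 -0.4296; -0.3989 0.0834]
AᵀP(A−BK) = [2.4738 -0.8591; -0.8591 1.2912]
P' = Q + AᵀP(A−BK) = [8.7238 -3.8591; -3.8591 3.5412]
tr(P') = 12.2650

12.2650


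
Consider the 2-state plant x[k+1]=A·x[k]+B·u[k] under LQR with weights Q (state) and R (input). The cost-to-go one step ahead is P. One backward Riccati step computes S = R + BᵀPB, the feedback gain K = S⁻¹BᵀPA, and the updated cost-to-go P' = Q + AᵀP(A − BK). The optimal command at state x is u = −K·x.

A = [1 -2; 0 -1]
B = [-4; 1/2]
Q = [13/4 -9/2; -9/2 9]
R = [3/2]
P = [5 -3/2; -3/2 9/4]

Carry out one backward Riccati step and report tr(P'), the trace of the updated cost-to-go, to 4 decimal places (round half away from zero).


15.1925

BᵀP = [-20.7500 7.1250]
S = R + BᵀPB = [3/2] + [86.5625] = [88.0625]
BᵀPA = [-20.7500 34.3750]
K = S⁻¹·BᵀPA = [-0.2356 0.3903]
A−BK = [0.0575 -0.4386; 0.1178 -1.1952]
AᵀP(A−BK) = [0.1107 -0.4003; -0.4003 2.8318]
P' = Q + AᵀP(A−BK) = [3.3607 -4.9003; -4.9003 11.8318]
tr(P') = 15.1925
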